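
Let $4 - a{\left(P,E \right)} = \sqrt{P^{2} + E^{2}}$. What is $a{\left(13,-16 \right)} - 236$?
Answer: $-232 - 5 \sqrt{17} \approx -252.62$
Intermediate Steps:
$a{\left(P,E \right)} = 4 - \sqrt{E^{2} + P^{2}}$ ($a{\left(P,E \right)} = 4 - \sqrt{P^{2} + E^{2}} = 4 - \sqrt{E^{2} + P^{2}}$)
$a{\left(13,-16 \right)} - 236 = \left(4 - \sqrt{\left(-16\right)^{2} + 13^{2}}\right) - 236 = \left(4 - \sqrt{256 + 169}\right) - 236 = \left(4 - \sqrt{425}\right) - 236 = \left(4 - 5 \sqrt{17}\right) - 236 = -232 - 5 \sqrt{17}$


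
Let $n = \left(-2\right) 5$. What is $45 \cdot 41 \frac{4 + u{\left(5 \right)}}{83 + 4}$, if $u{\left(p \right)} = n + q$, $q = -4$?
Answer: $- \frac{6150}{29} \approx -212.07$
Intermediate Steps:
$n = -10$
$u{\left(p \right)} = -14$ ($u{\left(p \right)} = -10 - 4 = -14$)
$45 \cdot 41 \frac{4 + u{\left(5 \right)}}{83 + 4} = 45 \cdot 41 \frac{4 - 14}{83 + 4} = 1845 \left(- \frac{10}{87}\right) = - \frac{6150}{29}$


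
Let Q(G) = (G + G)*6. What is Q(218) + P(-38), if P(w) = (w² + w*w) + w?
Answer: 5466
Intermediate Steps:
P(w) = w + 2*w² (P(w) = (w² + w²) + w = 2*w² + w = w + 2*w²)
Q(G) = 12*G (Q(G) = (2*G)*6 = 12*G)
Q(218) + P(-38) = 12*218 - 38*(1 + 2*(-38)) = 2616 - 38*(1 - 76) = 2616 - 38*(-75) = 2616 + 2850 = 5466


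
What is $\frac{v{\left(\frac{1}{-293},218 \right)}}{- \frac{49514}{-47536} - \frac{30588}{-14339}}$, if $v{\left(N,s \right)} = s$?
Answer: $\frac{74296438736}{1082006207} \approx 68.665$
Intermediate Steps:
$\frac{v{\left(\frac{1}{-293},218 \right)}}{- \frac{49514}{-47536} - \frac{30588}{-14339}} = \frac{218}{- \frac{49514}{-47536} - \frac{30588}{-14339}} = \frac{218}{\left(-49514\right) \left(- \frac{1}{47536}\right) - - \frac{30588}{14339}} = \frac{218}{\frac{24757}{23768} + \frac{30588}{14339}} = \frac{218}{\frac{1082006207}{340809352}} = 218 \cdot \frac{340809352}{1082006207} = \frac{74296438736}{1082006207}$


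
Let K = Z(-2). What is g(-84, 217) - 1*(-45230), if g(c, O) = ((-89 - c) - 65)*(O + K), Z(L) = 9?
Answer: 29410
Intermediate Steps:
K = 9
g(c, O) = (-154 - c)*(9 + O) (g(c, O) = ((-89 - c) - 65)*(O + 9) = (-154 - c)*(9 + O))
g(-84, 217) - 1*(-45230) = (-1386 - 154*217 - 9*(-84) - 1*217*(-84)) - 1*(-45230) = (-1386 - 33418 + 756 + 18228) + 45230 = -15820 + 45230 = 29410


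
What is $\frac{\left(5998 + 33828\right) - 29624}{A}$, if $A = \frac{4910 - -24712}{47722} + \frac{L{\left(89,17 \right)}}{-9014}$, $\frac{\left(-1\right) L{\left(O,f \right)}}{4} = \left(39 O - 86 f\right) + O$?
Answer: $\frac{1097138658454}{166873933} \approx 6574.7$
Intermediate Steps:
$L{\left(O,f \right)} = - 160 O + 344 f$ ($L{\left(O,f \right)} = - 4 \left(\left(39 O - 86 f\right) + O\right) = - 4 \left(\left(- 86 f + 39 O\right) + O\right) = - 4 \left(- 86 f + 40 O\right) = - 160 O + 344 f$)
$A = \frac{166873933}{107541527}$ ($A = \frac{4910 - -24712}{47722} + \frac{\left(-160\right) 89 + 344 \cdot 17}{-9014} = \left(4910 + 24712\right) \frac{1}{47722} + \left(-14240 + 5848\right) \left(- \frac{1}{9014}\right) = 29622 \cdot \frac{1}{47722} - - \frac{4196}{4507} = \frac{14811}{23861} + \frac{4196}{4507} = \frac{166873933}{107541527} \approx 1.5517$)
$\frac{\left(5998 + 33828\right) - 29624}{A} = \frac{\left(5998 + 33828\right) - 29624}{\frac{166873933}{107541527}} = \left(39826 - 29624\right) \frac{107541527}{166873933} = 10202 \cdot \frac{107541527}{166873933} = \frac{1097138658454}{166873933}$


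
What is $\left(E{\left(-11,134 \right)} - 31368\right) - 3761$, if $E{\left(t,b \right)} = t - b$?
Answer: $-35274$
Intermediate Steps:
$\left(E{\left(-11,134 \right)} - 31368\right) - 3761 = \left(\left(-11 - 134\right) - 31368\right) - 3761 = \left(-145 - 31368\right) - 3761 = -31513 - 3761 = -35274$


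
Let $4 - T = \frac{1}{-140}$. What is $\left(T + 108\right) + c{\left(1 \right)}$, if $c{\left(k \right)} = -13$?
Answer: $\frac{13861}{140} \approx 99.007$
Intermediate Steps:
$T = \frac{561}{140}$ ($T = 4 - \frac{1}{-140} = 4 - - \frac{1}{140} = 4 + \frac{1}{140} = \frac{561}{140} \approx 4.0071$)
$\left(T + 108\right) + c{\left(1 \right)} = \left(\frac{561}{140} + 108\right) - 13 = \frac{15681}{140} - 13 = \frac{13861}{140}$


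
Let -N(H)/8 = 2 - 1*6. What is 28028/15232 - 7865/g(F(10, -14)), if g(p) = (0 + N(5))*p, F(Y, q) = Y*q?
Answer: 54769/15232 ≈ 3.5957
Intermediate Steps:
N(H) = 32 (N(H) = -8*(2 - 1*6) = -8*(2 - 6) = -8*(-4) = 32)
g(p) = 32*p (g(p) = (0 + 32)*p = 32*p)
28028/15232 - 7865/g(F(10, -14)) = 28028/15232 - 7865/(32*(10*(-14))) = 28028*(1/15232) - 7865/(32*(-140)) = 1001/544 - 7865/(-4480) = 1001/544 - 7865*(-1/4480) = 1001/544 + 1573/896 = 54769/15232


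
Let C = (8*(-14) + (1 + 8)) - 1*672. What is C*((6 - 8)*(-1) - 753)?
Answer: 582025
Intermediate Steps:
C = -775 (C = (-112 + 9) - 672 = -103 - 672 = -775)
C*((6 - 8)*(-1) - 753) = -775*((6 - 8)*(-1) - 753) = -775*(-2*(-1) - 753) = -775*(2 - 753) = -775*(-751) = 582025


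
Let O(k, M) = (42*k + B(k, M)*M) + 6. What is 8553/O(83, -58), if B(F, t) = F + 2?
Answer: -8553/1438 ≈ -5.9478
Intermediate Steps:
B(F, t) = 2 + F
O(k, M) = 6 + 42*k + M*(2 + k) (O(k, M) = (42*k + (2 + k)*M) + 6 = (42*k + M*(2 + k)) + 6 = 6 + 42*k + M*(2 + k))
8553/O(83, -58) = 8553/(6 + 42*83 - 58*(2 + 83)) = 8553/(6 + 3486 - 58*85) = 8553/(6 + 3486 - 4930) = 8553/(-1438) = 8553*(-1/1438) = -8553/1438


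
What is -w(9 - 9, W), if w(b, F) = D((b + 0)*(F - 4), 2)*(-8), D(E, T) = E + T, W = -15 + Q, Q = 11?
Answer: 16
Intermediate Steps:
W = -4 (W = -15 + 11 = -4)
w(b, F) = -16 - 8*b*(-4 + F) (w(b, F) = ((b + 0)*(F - 4) + 2)*(-8) = (b*(-4 + F) + 2)*(-8) = (2 + b*(-4 + F))*(-8) = -16 - 8*b*(-4 + F))
-w(9 - 9, W) = -(-16 - 8*(9 - 9)*(-4 - 4)) = -(-16 - 8*0*(-8)) = -(-16 + 0) = -1*(-16) = 16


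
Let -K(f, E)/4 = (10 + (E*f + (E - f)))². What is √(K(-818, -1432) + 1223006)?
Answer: I*√5482827080930 ≈ 2.3415e+6*I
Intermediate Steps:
K(f, E) = -4*(10 + E - f + E*f)² (K(f, E) = -4*(10 + (E*f + (E - f)))² = -4*(10 + (E - f + E*f))² = -4*(10 + E - f + E*f)²)
√(K(-818, -1432) + 1223006) = √(-4*(10 - 1432 - 1*(-818) - 1432*(-818))² + 1223006) = √(-4*(10 - 1432 + 818 + 1171376)² + 1223006) = √(-4*1170772² + 1223006) = √(-4*1370707075984 + 1223006) = √(-5482828303936 + 1223006) = √(-5482827080930) = I*√5482827080930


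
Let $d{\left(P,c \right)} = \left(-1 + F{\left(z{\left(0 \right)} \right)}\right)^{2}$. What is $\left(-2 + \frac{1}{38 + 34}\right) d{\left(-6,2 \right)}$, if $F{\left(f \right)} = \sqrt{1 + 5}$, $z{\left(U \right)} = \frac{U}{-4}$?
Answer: $- \frac{1001}{72} + \frac{143 \sqrt{6}}{36} \approx -4.1729$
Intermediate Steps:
$z{\left(U \right)} = - \frac{U}{4}$ ($z{\left(U \right)} = U \left(- \frac{1}{4}\right) = - \frac{U}{4}$)
$F{\left(f \right)} = \sqrt{6}$
$d{\left(P,c \right)} = \left(-1 + \sqrt{6}\right)^{2}$
$\left(-2 + \frac{1}{38 + 34}\right) d{\left(-6,2 \right)} = \left(-2 + \frac{1}{38 + 34}\right) \left(1 - \sqrt{6}\right)^{2} = \left(-2 + \frac{1}{72}\right) \left(1 - \sqrt{6}\right)^{2} = - \frac{143 \left(1 - \sqrt{6}\right)^{2}}{72}$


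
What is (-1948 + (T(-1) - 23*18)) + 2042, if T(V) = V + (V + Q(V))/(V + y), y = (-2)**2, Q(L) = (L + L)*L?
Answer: -962/3 ≈ -320.67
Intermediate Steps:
Q(L) = 2*L**2 (Q(L) = (2*L)*L = 2*L**2)
y = 4
T(V) = V + (V + 2*V**2)/(4 + V) (T(V) = V + (V + 2*V**2)/(V + 4) = V + (V + 2*V**2)/(4 + V))
(-1948 + (T(-1) - 23*18)) + 2042 = (-1948 + (-(5 + 3*(-1))/(4 - 1) - 23*18)) + 2042 = (-1948 + (-1*(5 - 3)/3 - 414)) + 2042 = (-1948 + (-1*1/3*2 - 414)) + 2042 = (-1948 + (-2/3 - 414)) + 2042 = (-1948 - 1244/3) + 2042 = -7088/3 + 2042 = -962/3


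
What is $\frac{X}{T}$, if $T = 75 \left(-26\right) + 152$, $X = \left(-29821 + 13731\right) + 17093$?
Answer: $- \frac{1003}{1798} \approx -0.55784$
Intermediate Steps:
$X = 1003$ ($X = -16090 + 17093 = 1003$)
$T = -1798$ ($T = -1950 + 152 = -1798$)
$\frac{X}{T} = \frac{1003}{-1798} = 1003 \left(- \frac{1}{1798}\right) = - \frac{1003}{1798}$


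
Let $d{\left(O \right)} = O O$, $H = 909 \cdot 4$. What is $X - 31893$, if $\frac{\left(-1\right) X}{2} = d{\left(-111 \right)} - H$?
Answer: $-49263$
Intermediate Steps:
$H = 3636$
$d{\left(O \right)} = O^{2}$
$X = -17370$ ($X = - 2 \left(\left(-111\right)^{2} - 3636\right) = - 2 \left(12321 - 3636\right) = \left(-2\right) 8685 = -17370$)
$X - 31893 = -17370 - 31893 = -49263$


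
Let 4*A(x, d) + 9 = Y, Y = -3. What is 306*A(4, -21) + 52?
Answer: -866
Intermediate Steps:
A(x, d) = -3 (A(x, d) = -9/4 + (¼)*(-3) = -9/4 - ¾ = -3)
306*A(4, -21) + 52 = 306*(-3) + 52 = -918 + 52 = -866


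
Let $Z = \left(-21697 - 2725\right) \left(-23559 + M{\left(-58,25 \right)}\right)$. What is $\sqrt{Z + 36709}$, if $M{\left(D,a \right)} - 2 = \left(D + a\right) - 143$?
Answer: $\sqrt{579644035} \approx 24076.0$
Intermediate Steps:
$M{\left(D,a \right)} = -141 + D + a$ ($M{\left(D,a \right)} = 2 - \left(143 - D - a\right) = 2 + \left(-143 + D + a\right) = -141 + D + a$)
$Z = 579607326$ ($Z = \left(-21697 - 2725\right) \left(-23559 - 174\right) = - 24422 \left(-23559 - 174\right) = \left(-24422\right) \left(-23733\right) = 579607326$)
$\sqrt{Z + 36709} = \sqrt{579607326 + 36709} = \sqrt{579644035}$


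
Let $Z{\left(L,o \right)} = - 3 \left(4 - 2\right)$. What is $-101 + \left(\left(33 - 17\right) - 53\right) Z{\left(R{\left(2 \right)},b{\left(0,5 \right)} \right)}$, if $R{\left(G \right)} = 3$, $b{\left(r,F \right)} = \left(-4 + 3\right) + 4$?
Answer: $121$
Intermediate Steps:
$b{\left(r,F \right)} = 3$ ($b{\left(r,F \right)} = -1 + 4 = 3$)
$Z{\left(L,o \right)} = -6$ ($Z{\left(L,o \right)} = \left(-3\right) 2 = -6$)
$-101 + \left(\left(33 - 17\right) - 53\right) Z{\left(R{\left(2 \right)},b{\left(0,5 \right)} \right)} = -101 + \left(\left(33 - 17\right) - 53\right) \left(-6\right) = -101 + \left(16 - 53\right) \left(-6\right) = -101 - -222 = -101 + 222 = 121$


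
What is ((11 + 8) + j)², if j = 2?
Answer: 441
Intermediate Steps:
((11 + 8) + j)² = ((11 + 8) + 2)² = (19 + 2)² = 21² = 441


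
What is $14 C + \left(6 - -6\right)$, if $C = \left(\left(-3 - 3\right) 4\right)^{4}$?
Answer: $4644876$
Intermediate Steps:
$C = 331776$ ($C = \left(\left(-6\right) 4\right)^{4} = \left(-24\right)^{4} = 331776$)
$14 C + \left(6 - -6\right) = 14 \cdot 331776 + \left(6 - -6\right) = 4644864 + \left(6 + 6\right) = 4644864 + 12 = 4644876$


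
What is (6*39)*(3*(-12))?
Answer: -8424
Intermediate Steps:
(6*39)*(3*(-12)) = 234*(-36) = -8424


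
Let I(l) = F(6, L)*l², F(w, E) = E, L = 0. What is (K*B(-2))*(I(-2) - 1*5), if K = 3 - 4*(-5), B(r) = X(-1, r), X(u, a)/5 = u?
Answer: 575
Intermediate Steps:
X(u, a) = 5*u
B(r) = -5 (B(r) = 5*(-1) = -5)
I(l) = 0 (I(l) = 0*l² = 0)
K = 23 (K = 3 + 20 = 23)
(K*B(-2))*(I(-2) - 1*5) = (23*(-5))*(0 - 1*5) = -115*(0 - 5) = -115*(-5) = 575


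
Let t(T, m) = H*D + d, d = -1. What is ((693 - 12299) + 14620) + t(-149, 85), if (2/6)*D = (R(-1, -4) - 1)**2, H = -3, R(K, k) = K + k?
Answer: 2689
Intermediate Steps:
D = 108 (D = 3*((-1 - 4) - 1)**2 = 3*(-5 - 1)**2 = 3*(-6)**2 = 3*36 = 108)
t(T, m) = -325 (t(T, m) = -3*108 - 1 = -324 - 1 = -325)
((693 - 12299) + 14620) + t(-149, 85) = ((693 - 12299) + 14620) - 325 = (-11606 + 14620) - 325 = 3014 - 325 = 2689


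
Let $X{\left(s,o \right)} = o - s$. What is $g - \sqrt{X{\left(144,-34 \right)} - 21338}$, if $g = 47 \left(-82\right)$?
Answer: $-3854 - 2 i \sqrt{5379} \approx -3854.0 - 146.68 i$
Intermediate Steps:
$g = -3854$
$g - \sqrt{X{\left(144,-34 \right)} - 21338} = -3854 - \sqrt{\left(-34 - 144\right) - 21338} = -3854 - \sqrt{-178 - 21338} = -3854 - \sqrt{-21516} = -3854 - 2 i \sqrt{5379}$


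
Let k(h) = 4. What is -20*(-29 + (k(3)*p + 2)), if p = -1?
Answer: 620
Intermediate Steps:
-20*(-29 + (k(3)*p + 2)) = -20*(-29 + (4*(-1) + 2)) = -20*(-29 + (-4 + 2)) = -20*(-29 - 2) = -20*(-31) = 620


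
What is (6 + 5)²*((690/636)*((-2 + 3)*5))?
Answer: 69575/106 ≈ 656.37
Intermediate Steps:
(6 + 5)²*((690/636)*((-2 + 3)*5)) = 11²*((690*(1/636))*(1*5)) = 121*((115/106)*5) = 121*(575/106) = 69575/106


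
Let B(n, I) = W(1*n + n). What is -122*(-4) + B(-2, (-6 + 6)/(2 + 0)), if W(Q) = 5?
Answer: 493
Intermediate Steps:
B(n, I) = 5
-122*(-4) + B(-2, (-6 + 6)/(2 + 0)) = -122*(-4) + 5 = 488 + 5 = 493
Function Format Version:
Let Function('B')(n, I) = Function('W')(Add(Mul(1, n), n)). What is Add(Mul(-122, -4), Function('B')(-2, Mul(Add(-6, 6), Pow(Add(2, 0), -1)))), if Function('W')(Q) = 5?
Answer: 493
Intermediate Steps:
Function('B')(n, I) = 5
Add(Mul(-122, -4), Function('B')(-2, Mul(Add(-6, 6), Pow(Add(2, 0), -1)))) = Add(Mul(-122, -4), 5) = Add(488, 5) = 493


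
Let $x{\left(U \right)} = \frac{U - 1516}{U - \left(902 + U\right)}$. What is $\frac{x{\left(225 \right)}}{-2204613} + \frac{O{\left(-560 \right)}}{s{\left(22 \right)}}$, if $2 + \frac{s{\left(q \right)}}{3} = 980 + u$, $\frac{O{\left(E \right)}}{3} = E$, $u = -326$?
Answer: $- \frac{278398740073}{324135430938} \approx -0.8589$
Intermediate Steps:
$O{\left(E \right)} = 3 E$
$x{\left(U \right)} = \frac{758}{451} - \frac{U}{902}$ ($x{\left(U \right)} = \frac{-1516 + U}{-902} = \left(-1516 + U\right) \left(- \frac{1}{902}\right) = \frac{758}{451} - \frac{U}{902}$)
$s{\left(q \right)} = 1956$ ($s{\left(q \right)} = -6 + 3 \left(980 - 326\right) = -6 + 3 \cdot 654 = -6 + 1962 = 1956$)
$\frac{x{\left(225 \right)}}{-2204613} + \frac{O{\left(-560 \right)}}{s{\left(22 \right)}} = \frac{\frac{758}{451} - \frac{225}{902}}{-2204613} + \frac{3 \left(-560\right)}{1956} = \left(\frac{758}{451} - \frac{225}{902}\right) \left(- \frac{1}{2204613}\right) - \frac{140}{163} = \frac{1291}{902} \left(- \frac{1}{2204613}\right) - \frac{140}{163} = - \frac{1291}{1988560926} - \frac{140}{163} = - \frac{278398740073}{324135430938}$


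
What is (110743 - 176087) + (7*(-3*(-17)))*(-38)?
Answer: -78910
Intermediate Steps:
(110743 - 176087) + (7*(-3*(-17)))*(-38) = -65344 + (7*51)*(-38) = -65344 + 357*(-38) = -65344 - 13566 = -78910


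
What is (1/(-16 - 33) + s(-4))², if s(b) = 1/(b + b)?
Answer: 3249/153664 ≈ 0.021144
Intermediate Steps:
s(b) = 1/(2*b)
(1/(-16 - 33) + s(-4))² = (1/(-16 - 33) + (½)/(-4))² = (1/(-49) + (½)*(-¼))² = (-1/49 - ⅛)² = (-57/392)² = 3249/153664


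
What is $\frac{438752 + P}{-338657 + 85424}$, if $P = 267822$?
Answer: $- \frac{706574}{253233} \approx -2.7902$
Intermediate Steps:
$\frac{438752 + P}{-338657 + 85424} = \frac{438752 + 267822}{-338657 + 85424} = \frac{706574}{-253233} = 706574 \left(- \frac{1}{253233}\right) = - \frac{706574}{253233}$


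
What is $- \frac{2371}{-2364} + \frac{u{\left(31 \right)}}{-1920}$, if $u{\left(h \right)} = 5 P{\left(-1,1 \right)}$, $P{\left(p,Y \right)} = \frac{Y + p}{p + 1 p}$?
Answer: $\frac{2371}{2364} \approx 1.003$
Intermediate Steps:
$P{\left(p,Y \right)} = \frac{Y + p}{2 p}$ ($P{\left(p,Y \right)} = \frac{Y + p}{p + p} = \frac{Y + p}{2 p}$)
$u{\left(h \right)} = 0$ ($u{\left(h \right)} = 5 \frac{1 - 1}{2 \left(-1\right)} = 5 \cdot \frac{1}{2} \left(-1\right) 0 = 5 \cdot 0 = 0$)
$- \frac{2371}{-2364} + \frac{u{\left(31 \right)}}{-1920} = - \frac{2371}{-2364} + \frac{0}{-1920} = \left(-2371\right) \left(- \frac{1}{2364}\right) + 0 \left(- \frac{1}{1920}\right) = \frac{2371}{2364} + 0 = \frac{2371}{2364}$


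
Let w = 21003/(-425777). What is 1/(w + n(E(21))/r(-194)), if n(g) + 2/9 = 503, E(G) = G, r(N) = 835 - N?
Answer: 3943120797/1732132142 ≈ 2.2765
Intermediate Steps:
n(g) = 4525/9 (n(g) = -2/9 + 503 = 4525/9)
w = -21003/425777 (w = 21003*(-1/425777) = -21003/425777 ≈ -0.049329)
1/(w + n(E(21))/r(-194)) = 1/(-21003/425777 + 4525/(9*(835 - 1*(-194)))) = 1/(-21003/425777 + 4525/(9*(835 + 194))) = 1/(-21003/425777 + (4525/9)/1029) = 1/(-21003/425777 + (4525/9)*(1/1029)) = 1/(-21003/425777 + 4525/9261) = 1/(1732132142/3943120797) = 3943120797/1732132142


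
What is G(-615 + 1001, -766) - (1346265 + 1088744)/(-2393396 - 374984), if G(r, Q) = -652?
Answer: -1802548751/2768380 ≈ -651.12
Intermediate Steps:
G(-615 + 1001, -766) - (1346265 + 1088744)/(-2393396 - 374984) = -652 - (1346265 + 1088744)/(-2393396 - 374984) = -652 - 2435009/(-2768380) = -652 - 2435009*(-1)/2768380 = -652 - 1*(-2435009/2768380) = -652 + 2435009/2768380 = -1802548751/2768380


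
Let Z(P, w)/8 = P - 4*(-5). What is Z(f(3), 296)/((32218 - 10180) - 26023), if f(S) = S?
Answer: -184/3985 ≈ -0.046173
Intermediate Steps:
Z(P, w) = 160 + 8*P (Z(P, w) = 8*(P - 4*(-5)) = 8*(P + 20) = 8*(20 + P) = 160 + 8*P)
Z(f(3), 296)/((32218 - 10180) - 26023) = (160 + 8*3)/((32218 - 10180) - 26023) = (160 + 24)/(22038 - 26023) = 184/(-3985) = 184*(-1/3985) = -184/3985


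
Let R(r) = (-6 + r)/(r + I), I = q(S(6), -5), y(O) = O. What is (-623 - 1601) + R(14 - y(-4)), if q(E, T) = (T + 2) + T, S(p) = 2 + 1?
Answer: -11114/5 ≈ -2222.8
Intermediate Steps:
S(p) = 3
q(E, T) = 2 + 2*T (q(E, T) = (2 + T) + T = 2 + 2*T)
I = -8 (I = 2 + 2*(-5) = 2 - 10 = -8)
R(r) = (-6 + r)/(-8 + r) (R(r) = (-6 + r)/(r - 8) = (-6 + r)/(-8 + r))
(-623 - 1601) + R(14 - y(-4)) = (-623 - 1601) + (-6 + (14 - 1*(-4)))/(-8 + (14 - 1*(-4))) = -2224 + (-6 + (14 + 4))/(-8 + (14 + 4)) = -2224 + (-6 + 18)/(-8 + 18) = -2224 + 12/10 = -2224 + (⅒)*12 = -2224 + 6/5 = -11114/5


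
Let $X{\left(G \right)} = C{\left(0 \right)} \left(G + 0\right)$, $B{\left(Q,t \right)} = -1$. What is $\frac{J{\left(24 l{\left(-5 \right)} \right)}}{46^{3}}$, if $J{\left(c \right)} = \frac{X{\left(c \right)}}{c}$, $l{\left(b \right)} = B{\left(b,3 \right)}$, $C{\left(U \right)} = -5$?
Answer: $- \frac{5}{97336} \approx -5.1368 \cdot 10^{-5}$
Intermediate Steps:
$X{\left(G \right)} = - 5 G$ ($X{\left(G \right)} = - 5 \left(G + 0\right) = - 5 G$)
$l{\left(b \right)} = -1$
$J{\left(c \right)} = -5$ ($J{\left(c \right)} = \frac{\left(-5\right) c}{c} = -5$)
$\frac{J{\left(24 l{\left(-5 \right)} \right)}}{46^{3}} = - \frac{5}{46^{3}} = - \frac{5}{97336}$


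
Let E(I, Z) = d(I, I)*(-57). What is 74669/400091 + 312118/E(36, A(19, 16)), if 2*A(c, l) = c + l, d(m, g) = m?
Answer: -62361190975/410493366 ≈ -151.92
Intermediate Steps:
A(c, l) = c/2 + l/2 (A(c, l) = (c + l)/2 = c/2 + l/2)
E(I, Z) = -57*I (E(I, Z) = I*(-57) = -57*I)
74669/400091 + 312118/E(36, A(19, 16)) = 74669/400091 + 312118/((-57*36)) = 74669*(1/400091) + 312118/(-2052) = 74669/400091 + 312118*(-1/2052) = 74669/400091 - 156059/1026 = -62361190975/410493366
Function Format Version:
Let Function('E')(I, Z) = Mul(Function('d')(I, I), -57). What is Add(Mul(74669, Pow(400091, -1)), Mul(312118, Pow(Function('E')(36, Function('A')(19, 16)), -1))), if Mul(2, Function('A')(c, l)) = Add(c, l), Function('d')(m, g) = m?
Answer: Rational(-62361190975, 410493366) ≈ -151.92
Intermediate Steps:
Function('A')(c, l) = Add(Mul(Rational(1, 2), c), Mul(Rational(1, 2), l)) (Function('A')(c, l) = Mul(Rational(1, 2), Add(c, l)) = Add(Mul(Rational(1, 2), c), Mul(Rational(1, 2), l)))
Function('E')(I, Z) = Mul(-57, I) (Function('E')(I, Z) = Mul(I, -57) = Mul(-57, I))
Add(Mul(74669, Pow(400091, -1)), Mul(312118, Pow(Function('E')(36, Function('A')(19, 16)), -1))) = Add(Mul(74669, Pow(400091, -1)), Mul(312118, Pow(Mul(-57, 36), -1))) = Add(Mul(74669, Rational(1, 400091)), Mul(312118, Pow(-2052, -1))) = Add(Rational(74669, 400091), Mul(312118, Rational(-1, 2052))) = Add(Rational(74669, 400091), Rational(-156059, 1026)) = Rational(-62361190975, 410493366)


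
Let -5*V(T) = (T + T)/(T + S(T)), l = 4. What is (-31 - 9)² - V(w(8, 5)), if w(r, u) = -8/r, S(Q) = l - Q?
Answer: 15999/10 ≈ 1599.9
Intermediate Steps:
S(Q) = 4 - Q
V(T) = -T/10 (V(T) = -(T + T)/(5*(T + (4 - T))) = -2*T/(5*4) = -T/10)
(-31 - 9)² - V(w(8, 5)) = (-31 - 9)² - (-1)*(-8/8)/10 = (-40)² - (-1)*(-8*⅛)/10 = 1600 - (-1)*(-1)/10 = 1600 - 1*⅒ = 1600 - ⅒ = 15999/10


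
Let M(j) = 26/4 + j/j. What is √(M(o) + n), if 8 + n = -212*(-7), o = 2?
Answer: √5934/2 ≈ 38.516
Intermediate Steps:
n = 1476 (n = -8 - 212*(-7) = -8 + 1484 = 1476)
M(j) = 15/2 (M(j) = 26*(¼) + 1 = 13/2 + 1 = 15/2)
√(M(o) + n) = √(15/2 + 1476) = √(2967/2) = √5934/2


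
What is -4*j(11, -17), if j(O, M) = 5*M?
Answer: 340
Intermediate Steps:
-4*j(11, -17) = -20*(-17) = -4*(-85) = 340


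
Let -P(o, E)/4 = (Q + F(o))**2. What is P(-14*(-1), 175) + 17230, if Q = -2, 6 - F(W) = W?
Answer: 16830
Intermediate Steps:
F(W) = 6 - W
P(o, E) = -4*(4 - o)**2 (P(o, E) = -4*(-2 + (6 - o))**2 = -4*(4 - o)**2)
P(-14*(-1), 175) + 17230 = -4*(-4 - 14*(-1))**2 + 17230 = -4*(-4 + 14)**2 + 17230 = -4*10**2 + 17230 = -4*100 + 17230 = -400 + 17230 = 16830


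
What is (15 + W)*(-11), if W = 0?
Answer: -165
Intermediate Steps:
(15 + W)*(-11) = (15 + 0)*(-11) = 15*(-11) = -165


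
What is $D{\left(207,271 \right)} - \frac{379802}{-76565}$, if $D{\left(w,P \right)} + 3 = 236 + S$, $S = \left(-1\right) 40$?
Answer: $\frac{15156847}{76565} \approx 197.96$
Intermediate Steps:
$S = -40$
$D{\left(w,P \right)} = 193$ ($D{\left(w,P \right)} = -3 + \left(236 - 40\right) = -3 + 196 = 193$)
$D{\left(207,271 \right)} - \frac{379802}{-76565} = 193 - \frac{379802}{-76565} = 193 - - \frac{379802}{76565} = 193 + \frac{379802}{76565} = \frac{15156847}{76565}$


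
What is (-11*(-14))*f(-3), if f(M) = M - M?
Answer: 0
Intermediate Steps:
f(M) = 0
(-11*(-14))*f(-3) = -11*(-14)*0 = 154*0 = 0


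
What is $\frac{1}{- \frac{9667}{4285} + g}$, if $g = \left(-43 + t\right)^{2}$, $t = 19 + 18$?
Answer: $\frac{4285}{144593} \approx 0.029635$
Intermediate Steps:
$t = 37$
$g = 36$ ($g = \left(-43 + 37\right)^{2} = \left(-6\right)^{2} = 36$)
$\frac{1}{- \frac{9667}{4285} + g} = \frac{1}{- \frac{9667}{4285} + 36} = \frac{1}{\frac{144593}{4285}} = \frac{4285}{144593}$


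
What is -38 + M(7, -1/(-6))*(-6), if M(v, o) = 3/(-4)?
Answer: -67/2 ≈ -33.500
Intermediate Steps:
M(v, o) = -¾ (M(v, o) = 3*(-¼) = -¾)
-38 + M(7, -1/(-6))*(-6) = -38 - ¾*(-6) = -38 + 9/2 = -67/2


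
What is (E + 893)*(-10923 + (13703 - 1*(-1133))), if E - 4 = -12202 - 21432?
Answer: -128099881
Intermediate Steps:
E = -33630 (E = 4 + (-12202 - 21432) = 4 - 33634 = -33630)
(E + 893)*(-10923 + (13703 - 1*(-1133))) = (-33630 + 893)*(-10923 + (13703 - 1*(-1133))) = -32737*(-10923 + (13703 + 1133)) = -32737*(-10923 + 14836) = -32737*3913 = -128099881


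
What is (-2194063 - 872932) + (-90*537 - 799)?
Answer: -3116124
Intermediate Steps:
(-2194063 - 872932) + (-90*537 - 799) = -3066995 + (-48330 - 799) = -3066995 - 49129 = -3116124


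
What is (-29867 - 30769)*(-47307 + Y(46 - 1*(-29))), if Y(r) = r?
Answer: 2863959552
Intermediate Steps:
(-29867 - 30769)*(-47307 + Y(46 - 1*(-29))) = (-29867 - 30769)*(-47307 + (46 - 1*(-29))) = -60636*(-47307 + (46 + 29)) = -60636*(-47307 + 75) = -60636*(-47232) = 2863959552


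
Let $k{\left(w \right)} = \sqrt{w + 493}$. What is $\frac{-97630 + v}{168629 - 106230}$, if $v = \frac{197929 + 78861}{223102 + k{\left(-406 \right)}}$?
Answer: $- \frac{4859422908806130}{3105879170078483} - \frac{276790 \sqrt{87}}{3105879170078483} \approx -1.5646$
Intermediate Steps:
$k{\left(w \right)} = \sqrt{493 + w}$
$v = \frac{276790}{223102 + \sqrt{87}}$ ($v = \frac{197929 + 78861}{223102 + \sqrt{493 - 406}} = \frac{276790}{223102 + \sqrt{87}} \approx 1.2406$)
$\frac{-97630 + v}{168629 - 106230} = \frac{-97630 + \left(\frac{61752402580}{49774502317} - \frac{276790 \sqrt{87}}{49774502317}\right)}{168629 - 106230} = \frac{- \frac{4859422908806130}{49774502317} - \frac{276790 \sqrt{87}}{49774502317}}{62399} = \left(- \frac{4859422908806130}{49774502317} - \frac{276790 \sqrt{87}}{49774502317}\right) \frac{1}{62399} = - \frac{4859422908806130}{3105879170078483} - \frac{276790 \sqrt{87}}{3105879170078483}$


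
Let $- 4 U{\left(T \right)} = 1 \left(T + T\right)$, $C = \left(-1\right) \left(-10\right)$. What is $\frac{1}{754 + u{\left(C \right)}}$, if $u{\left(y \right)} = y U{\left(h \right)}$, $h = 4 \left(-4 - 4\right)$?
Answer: $\frac{1}{914} \approx 0.0010941$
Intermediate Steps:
$h = -32$ ($h = 4 \left(-8\right) = -32$)
$C = 10$
$U{\left(T \right)} = - \frac{T}{2}$ ($U{\left(T \right)} = - \frac{1 \left(T + T\right)}{4} = - \frac{1 \cdot 2 T}{4} = - \frac{2 T}{4} = - \frac{T}{2}$)
$u{\left(y \right)} = 16 y$ ($u{\left(y \right)} = y \left(\left(- \frac{1}{2}\right) \left(-32\right)\right) = y 16 = 16 y$)
$\frac{1}{754 + u{\left(C \right)}} = \frac{1}{754 + 16 \cdot 10} = \frac{1}{754 + 160} = \frac{1}{914}$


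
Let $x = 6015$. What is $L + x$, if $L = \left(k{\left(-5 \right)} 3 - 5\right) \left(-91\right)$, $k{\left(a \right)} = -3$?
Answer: $7289$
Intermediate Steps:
$L = 1274$ ($L = \left(\left(-3\right) 3 - 5\right) \left(-91\right) = \left(-9 - 5\right) \left(-91\right) = \left(-14\right) \left(-91\right) = 1274$)
$L + x = 1274 + 6015 = 7289$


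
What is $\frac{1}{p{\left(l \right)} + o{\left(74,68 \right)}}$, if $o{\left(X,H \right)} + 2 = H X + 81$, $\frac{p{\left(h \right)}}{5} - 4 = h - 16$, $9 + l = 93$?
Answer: $\frac{1}{5471} \approx 0.00018278$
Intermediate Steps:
$l = 84$ ($l = -9 + 93 = 84$)
$p{\left(h \right)} = -60 + 5 h$ ($p{\left(h \right)} = 20 + 5 \left(h - 16\right) = 20 + 5 \left(-16 + h\right) = 20 + \left(-80 + 5 h\right) = -60 + 5 h$)
$o{\left(X,H \right)} = 79 + H X$ ($o{\left(X,H \right)} = -2 + \left(H X + 81\right) = -2 + \left(81 + H X\right) = 79 + H X$)
$\frac{1}{p{\left(l \right)} + o{\left(74,68 \right)}} = \frac{1}{\left(-60 + 5 \cdot 84\right) + \left(79 + 68 \cdot 74\right)} = \frac{1}{\left(-60 + 420\right) + \left(79 + 5032\right)} = \frac{1}{360 + 5111} = \frac{1}{5471}$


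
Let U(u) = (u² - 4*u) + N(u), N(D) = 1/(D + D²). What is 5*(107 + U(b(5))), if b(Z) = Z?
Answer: 3361/6 ≈ 560.17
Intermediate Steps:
U(u) = u² - 4*u + 1/(u*(1 + u)) (U(u) = (u² - 4*u) + 1/(u*(1 + u)) = u² - 4*u + 1/(u*(1 + u)))
5*(107 + U(b(5))) = 5*(107 + (1 + 5²*(1 + 5)*(-4 + 5))/(5*(1 + 5))) = 5*(107 + (⅕)*(1 + 25*6*1)/6) = 5*(107 + (⅕)*(⅙)*(1 + 150)) = 5*(107 + (⅕)*(⅙)*151) = 5*(107 + 151/30) = 5*(3361/30) = 3361/6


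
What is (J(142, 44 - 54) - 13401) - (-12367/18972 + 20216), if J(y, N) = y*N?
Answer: -664709597/18972 ≈ -35036.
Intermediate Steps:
J(y, N) = N*y
(J(142, 44 - 54) - 13401) - (-12367/18972 + 20216) = ((44 - 54)*142 - 13401) - (-12367/18972 + 20216) = (-10*142 - 13401) - (-12367*1/18972 + 20216) = (-1420 - 13401) - (-12367/18972 + 20216) = -14821 - 1*383525585/18972 = -14821 - 383525585/18972 = -664709597/18972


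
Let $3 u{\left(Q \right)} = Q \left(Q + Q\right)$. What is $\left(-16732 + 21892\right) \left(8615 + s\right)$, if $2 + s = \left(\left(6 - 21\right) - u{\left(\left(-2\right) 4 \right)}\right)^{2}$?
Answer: $\frac{184807120}{3} \approx 6.1602 \cdot 10^{7}$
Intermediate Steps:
$u{\left(Q \right)} = \frac{2 Q^{2}}{3}$ ($u{\left(Q \right)} = \frac{Q \left(Q + Q\right)}{3} = \frac{Q 2 Q}{3} = \frac{2 Q^{2}}{3}$)
$s = \frac{29911}{9}$ ($s = -2 + \left(\left(6 - 21\right) - \frac{2 \left(\left(-2\right) 4\right)^{2}}{3}\right)^{2} = -2 + \left(\left(6 - 21\right) - \frac{2 \left(-8\right)^{2}}{3}\right)^{2} = -2 + \left(-15 - \frac{2}{3} \cdot 64\right)^{2} = -2 + \left(-15 - \frac{128}{3}\right)^{2} = -2 + \left(- \frac{173}{3}\right)^{2} = -2 + \frac{29929}{9} = \frac{29911}{9} \approx 3323.4$)
$\left(-16732 + 21892\right) \left(8615 + s\right) = \left(-16732 + 21892\right) \left(8615 + \frac{29911}{9}\right) = 5160 \cdot \frac{107446}{9} = \frac{184807120}{3}$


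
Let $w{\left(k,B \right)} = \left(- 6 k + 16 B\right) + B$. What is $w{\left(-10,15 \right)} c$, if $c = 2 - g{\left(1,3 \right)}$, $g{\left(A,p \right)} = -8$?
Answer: $3150$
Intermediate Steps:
$w{\left(k,B \right)} = - 6 k + 17 B$
$c = 10$ ($c = 2 - -8 = 2 + 8 = 10$)
$w{\left(-10,15 \right)} c = \left(\left(-6\right) \left(-10\right) + 17 \cdot 15\right) 10 = \left(60 + 255\right) 10 = 315 \cdot 10 = 3150$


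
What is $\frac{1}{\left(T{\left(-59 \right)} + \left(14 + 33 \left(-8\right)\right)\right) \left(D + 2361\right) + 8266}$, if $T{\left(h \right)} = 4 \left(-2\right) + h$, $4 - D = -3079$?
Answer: $- \frac{1}{1717482} \approx -5.8225 \cdot 10^{-7}$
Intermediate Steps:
$D = 3083$ ($D = 4 - -3079 = 4 + 3079 = 3083$)
$T{\left(h \right)} = -8 + h$
$\frac{1}{\left(T{\left(-59 \right)} + \left(14 + 33 \left(-8\right)\right)\right) \left(D + 2361\right) + 8266} = \frac{1}{\left(\left(-8 - 59\right) + \left(14 + 33 \left(-8\right)\right)\right) \left(3083 + 2361\right) + 8266} = \frac{1}{\left(-67 + \left(14 - 264\right)\right) 5444 + 8266} = \frac{1}{\left(-67 - 250\right) 5444 + 8266} = \frac{1}{\left(-317\right) 5444 + 8266} = \frac{1}{-1725748 + 8266} = \frac{1}{-1717482} = - \frac{1}{1717482}$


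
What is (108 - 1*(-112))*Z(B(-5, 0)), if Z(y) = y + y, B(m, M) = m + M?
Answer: -2200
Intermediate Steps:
B(m, M) = M + m
Z(y) = 2*y
(108 - 1*(-112))*Z(B(-5, 0)) = (108 - 1*(-112))*(2*(0 - 5)) = (108 + 112)*(2*(-5)) = 220*(-10) = -2200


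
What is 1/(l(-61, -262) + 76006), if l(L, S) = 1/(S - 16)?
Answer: 278/21129667 ≈ 1.3157e-5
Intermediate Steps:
l(L, S) = 1/(-16 + S)
1/(l(-61, -262) + 76006) = 1/(1/(-16 - 262) + 76006) = 1/(1/(-278) + 76006) = 1/(-1/278 + 76006) = 1/(21129667/278) = 278/21129667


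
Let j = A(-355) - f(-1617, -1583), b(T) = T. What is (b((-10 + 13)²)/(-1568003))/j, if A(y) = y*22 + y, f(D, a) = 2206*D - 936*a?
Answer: -9/3257132663747 ≈ -2.7632e-12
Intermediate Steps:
f(D, a) = -936*a + 2206*D
A(y) = 23*y (A(y) = 22*y + y = 23*y)
j = 2077249 (j = 23*(-355) - (-936*(-1583) + 2206*(-1617)) = -8165 - (1481688 - 3567102) = -8165 - 1*(-2085414) = -8165 + 2085414 = 2077249)
(b((-10 + 13)²)/(-1568003))/j = ((-10 + 13)²/(-1568003))/2077249 = (3²*(-1/1568003))*(1/2077249) = (9*(-1/1568003))*(1/2077249) = -9/1568003*1/2077249 = -9/3257132663747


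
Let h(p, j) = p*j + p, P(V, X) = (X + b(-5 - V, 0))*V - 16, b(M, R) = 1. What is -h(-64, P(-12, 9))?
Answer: -8640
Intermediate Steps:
P(V, X) = -16 + V*(1 + X) (P(V, X) = (X + 1)*V - 16 = (1 + X)*V - 16 = V*(1 + X) - 16 = -16 + V*(1 + X))
h(p, j) = p + j*p (h(p, j) = j*p + p = p + j*p)
-h(-64, P(-12, 9)) = -(-64)*(1 + (-16 - 12 - 12*9)) = -(-64)*(1 + (-16 - 12 - 108)) = -(-64)*(1 - 136) = -(-64)*(-135) = -1*8640 = -8640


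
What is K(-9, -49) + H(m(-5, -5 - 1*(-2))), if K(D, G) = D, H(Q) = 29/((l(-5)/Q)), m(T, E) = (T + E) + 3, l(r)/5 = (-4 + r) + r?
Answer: -97/14 ≈ -6.9286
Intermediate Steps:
l(r) = -20 + 10*r (l(r) = 5*((-4 + r) + r) = 5*(-4 + 2*r) = -20 + 10*r)
m(T, E) = 3 + E + T (m(T, E) = (E + T) + 3 = 3 + E + T)
H(Q) = -29*Q/70 (H(Q) = 29/(((-20 + 10*(-5))/Q)) = 29/(((-20 - 50)/Q)) = 29/((-70/Q)) = 29*(-Q/70) = -29*Q/70)
K(-9, -49) + H(m(-5, -5 - 1*(-2))) = -9 - 29*(3 + (-5 - 1*(-2)) - 5)/70 = -9 - 29*(3 + (-5 + 2) - 5)/70 = -9 - 29*(3 - 3 - 5)/70 = -9 - 29/70*(-5) = -9 + 29/14 = -97/14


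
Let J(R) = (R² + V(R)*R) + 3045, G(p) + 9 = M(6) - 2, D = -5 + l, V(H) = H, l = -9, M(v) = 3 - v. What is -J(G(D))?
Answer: -3437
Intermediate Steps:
D = -14 (D = -5 - 9 = -14)
G(p) = -14 (G(p) = -9 + ((3 - 1*6) - 2) = -9 + ((3 - 6) - 2) = -9 + (-3 - 2) = -9 - 5 = -14)
J(R) = 3045 + 2*R² (J(R) = (R² + R*R) + 3045 = (R² + R²) + 3045 = 2*R² + 3045 = 3045 + 2*R²)
-J(G(D)) = -(3045 + 2*(-14)²) = -(3045 + 2*196) = -(3045 + 392) = -1*3437 = -3437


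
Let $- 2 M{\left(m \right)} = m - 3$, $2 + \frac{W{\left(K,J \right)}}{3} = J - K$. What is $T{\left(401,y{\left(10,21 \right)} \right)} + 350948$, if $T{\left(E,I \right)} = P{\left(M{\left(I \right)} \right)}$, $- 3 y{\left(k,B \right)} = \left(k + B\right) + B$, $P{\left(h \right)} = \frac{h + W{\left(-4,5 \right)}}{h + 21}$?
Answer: $350949$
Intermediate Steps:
$W{\left(K,J \right)} = -6 - 3 K + 3 J$ ($W{\left(K,J \right)} = -6 + 3 \left(J - K\right) = -6 + \left(- 3 K + 3 J\right) = -6 - 3 K + 3 J$)
$M{\left(m \right)} = \frac{3}{2} - \frac{m}{2}$ ($M{\left(m \right)} = - \frac{m - 3}{2} = - \frac{-3 + m}{2} = \frac{3}{2} - \frac{m}{2}$)
$P{\left(h \right)} = 1$ ($P{\left(h \right)} = \frac{h - -21}{h + 21} = \frac{h + \left(-6 + 12 + 15\right)}{21 + h} = \frac{h + 21}{21 + h} = \frac{21 + h}{21 + h} = 1$)
$y{\left(k,B \right)} = - \frac{2 B}{3} - \frac{k}{3}$ ($y{\left(k,B \right)} = - \frac{\left(k + B\right) + B}{3} = - \frac{\left(B + k\right) + B}{3} = - \frac{k + 2 B}{3} = - \frac{2 B}{3} - \frac{k}{3}$)
$T{\left(E,I \right)} = 1$
$T{\left(401,y{\left(10,21 \right)} \right)} + 350948 = 1 + 350948 = 350949$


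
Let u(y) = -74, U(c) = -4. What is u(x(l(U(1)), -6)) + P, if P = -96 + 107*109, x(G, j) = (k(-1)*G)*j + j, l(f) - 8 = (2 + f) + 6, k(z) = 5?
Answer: 11493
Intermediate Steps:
l(f) = 16 + f (l(f) = 8 + ((2 + f) + 6) = 8 + (8 + f) = 16 + f)
x(G, j) = j + 5*G*j (x(G, j) = (5*G)*j + j = 5*G*j + j = j + 5*G*j)
P = 11567 (P = -96 + 11663 = 11567)
u(x(l(U(1)), -6)) + P = -74 + 11567 = 11493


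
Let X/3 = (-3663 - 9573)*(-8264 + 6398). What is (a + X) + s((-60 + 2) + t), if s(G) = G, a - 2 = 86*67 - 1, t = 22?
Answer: 74100855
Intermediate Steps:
a = 5763 (a = 2 + (86*67 - 1) = 2 + (5762 - 1) = 2 + 5761 = 5763)
X = 74095128 (X = 3*((-3663 - 9573)*(-8264 + 6398)) = 3*(-13236*(-1866)) = 3*24698376 = 74095128)
(a + X) + s((-60 + 2) + t) = (5763 + 74095128) + ((-60 + 2) + 22) = 74100891 + (-58 + 22) = 74100891 - 36 = 74100855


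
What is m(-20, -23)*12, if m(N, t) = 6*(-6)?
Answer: -432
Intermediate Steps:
m(N, t) = -36
m(-20, -23)*12 = -36*12 = -432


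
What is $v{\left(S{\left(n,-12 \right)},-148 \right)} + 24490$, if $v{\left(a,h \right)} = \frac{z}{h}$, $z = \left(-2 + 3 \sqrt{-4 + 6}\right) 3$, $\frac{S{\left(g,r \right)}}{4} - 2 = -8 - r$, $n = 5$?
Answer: $\frac{1812263}{74} - \frac{9 \sqrt{2}}{148} \approx 24490.0$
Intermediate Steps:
$S{\left(g,r \right)} = -24 - 4 r$ ($S{\left(g,r \right)} = 8 + 4 \left(-8 - r\right) = 8 - \left(32 + 4 r\right) = -24 - 4 r$)
$z = -6 + 9 \sqrt{2}$ ($z = \left(-2 + 3 \sqrt{2}\right) 3 = -6 + 9 \sqrt{2} \approx 6.7279$)
$v{\left(a,h \right)} = \frac{-6 + 9 \sqrt{2}}{h}$
$v{\left(S{\left(n,-12 \right)},-148 \right)} + 24490 = \frac{3 \left(-2 + 3 \sqrt{2}\right)}{-148} + 24490 = 3 \left(- \frac{1}{148}\right) \left(-2 + 3 \sqrt{2}\right) + 24490 = \left(\frac{3}{74} - \frac{9 \sqrt{2}}{148}\right) + 24490 = \frac{1812263}{74} - \frac{9 \sqrt{2}}{148}$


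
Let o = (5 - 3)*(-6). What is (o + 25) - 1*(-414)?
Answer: 427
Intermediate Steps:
o = -12 (o = 2*(-6) = -12)
(o + 25) - 1*(-414) = (-12 + 25) - 1*(-414) = 13 + 414 = 427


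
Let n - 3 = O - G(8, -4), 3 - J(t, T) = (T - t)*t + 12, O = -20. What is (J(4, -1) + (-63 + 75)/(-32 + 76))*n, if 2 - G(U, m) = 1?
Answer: -2232/11 ≈ -202.91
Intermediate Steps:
G(U, m) = 1 (G(U, m) = 2 - 1*1 = 2 - 1 = 1)
J(t, T) = -9 - t*(T - t) (J(t, T) = 3 - ((T - t)*t + 12) = 3 - (t*(T - t) + 12) = 3 - (12 + t*(T - t)) = 3 + (-12 - t*(T - t)) = -9 - t*(T - t))
n = -18 (n = 3 + (-20 - 1*1) = 3 + (-20 - 1) = 3 - 21 = -18)
(J(4, -1) + (-63 + 75)/(-32 + 76))*n = ((-9 + 4² - 1*(-1)*4) + (-63 + 75)/(-32 + 76))*(-18) = ((-9 + 16 + 4) + 12/44)*(-18) = (11 + 12*(1/44))*(-18) = (11 + 3/11)*(-18) = (124/11)*(-18) = -2232/11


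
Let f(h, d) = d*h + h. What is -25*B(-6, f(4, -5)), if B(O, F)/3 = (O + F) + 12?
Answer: 750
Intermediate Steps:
f(h, d) = h + d*h
B(O, F) = 36 + 3*F + 3*O (B(O, F) = 3*((O + F) + 12) = 3*((F + O) + 12) = 3*(12 + F + O) = 36 + 3*F + 3*O)
-25*B(-6, f(4, -5)) = -25*(36 + 3*(4*(1 - 5)) + 3*(-6)) = -25*(36 + 3*(4*(-4)) - 18) = -25*(36 + 3*(-16) - 18) = -25*(36 - 48 - 18) = -25*(-30) = 750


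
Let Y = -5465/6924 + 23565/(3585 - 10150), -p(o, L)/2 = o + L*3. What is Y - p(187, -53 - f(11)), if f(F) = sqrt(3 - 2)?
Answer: 414752243/9091212 ≈ 45.621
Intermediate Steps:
f(F) = 1 (f(F) = sqrt(1) = 1)
p(o, L) = -6*L - 2*o (p(o, L) = -2*(o + L*3) = -2*(o + 3*L) = -6*L - 2*o)
Y = -39808357/9091212 (Y = -5465*1/6924 + 23565/(-6565) = -5465/6924 + 23565*(-1/6565) = -5465/6924 - 4713/1313 = -39808357/9091212 ≈ -4.3788)
Y - p(187, -53 - f(11)) = -39808357/9091212 - (-6*(-53 - 1*1) - 2*187) = -39808357/9091212 - (-6*(-53 - 1) - 374) = -39808357/9091212 - (-6*(-54) - 374) = -39808357/9091212 - (324 - 374) = -39808357/9091212 - 1*(-50) = -39808357/9091212 + 50 = 414752243/9091212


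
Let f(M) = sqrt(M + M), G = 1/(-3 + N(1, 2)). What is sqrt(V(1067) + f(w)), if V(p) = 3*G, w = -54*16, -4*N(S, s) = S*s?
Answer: sqrt(-42 + 1176*I*sqrt(3))/7 ≈ 4.5123 + 4.6063*I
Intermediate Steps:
N(S, s) = -S*s/4
G = -2/7 (G = 1/(-3 - 1/4*1*2) = 1/(-3 - 1/2) = 1/(-7/2) = -2/7 ≈ -0.28571)
w = -864
f(M) = sqrt(2)*sqrt(M) (f(M) = sqrt(2*M) = sqrt(2)*sqrt(M))
V(p) = -6/7 (V(p) = 3*(-2/7) = -6/7)
sqrt(V(1067) + f(w)) = sqrt(-6/7 + sqrt(2)*sqrt(-864)) = sqrt(-6/7 + sqrt(2)*(12*I*sqrt(6))) = sqrt(-6/7 + 24*I*sqrt(3))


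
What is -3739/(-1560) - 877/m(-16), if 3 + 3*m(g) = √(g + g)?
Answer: 12466379/63960 + 10524*I*√2/41 ≈ 194.91 + 363.0*I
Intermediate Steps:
m(g) = -1 + √2*√g/3 (m(g) = -1 + √(g + g)/3 = -1 + √(2*g)/3 = -1 + (√2*√g)/3 = -1 + √2*√g/3)
-3739/(-1560) - 877/m(-16) = -3739/(-1560) - 877/(-1 + √2*√(-16)/3) = -3739*(-1/1560) - 877/(-1 + √2*(4*I)/3) = 3739/1560 - 877/(-1 + 4*I*√2/3)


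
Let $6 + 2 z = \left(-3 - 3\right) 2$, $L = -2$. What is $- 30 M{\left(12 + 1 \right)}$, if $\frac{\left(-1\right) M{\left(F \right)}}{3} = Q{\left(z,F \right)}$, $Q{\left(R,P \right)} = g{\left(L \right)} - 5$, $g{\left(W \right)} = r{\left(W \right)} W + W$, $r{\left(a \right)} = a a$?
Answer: $-1350$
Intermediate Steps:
$r{\left(a \right)} = a^{2}$
$z = -9$ ($z = -3 + \frac{\left(-3 - 3\right) 2}{2} = -3 + \frac{\left(-6\right) 2}{2} = -3 + \frac{1}{2} \left(-12\right) = -3 - 6 = -9$)
$g{\left(W \right)} = W + W^{3}$ ($g{\left(W \right)} = W^{2} W + W = W^{3} + W = W + W^{3}$)
$Q{\left(R,P \right)} = -15$ ($Q{\left(R,P \right)} = \left(-2 + \left(-2\right)^{3}\right) - 5 = \left(-2 - 8\right) - 5 = -10 - 5 = -15$)
$M{\left(F \right)} = 45$ ($M{\left(F \right)} = \left(-3\right) \left(-15\right) = 45$)
$- 30 M{\left(12 + 1 \right)} = \left(-30\right) 45 = -1350$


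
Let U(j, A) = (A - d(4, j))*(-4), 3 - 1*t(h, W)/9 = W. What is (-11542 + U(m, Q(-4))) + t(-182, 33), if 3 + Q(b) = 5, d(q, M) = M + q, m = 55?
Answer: -11584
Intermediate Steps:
t(h, W) = 27 - 9*W
Q(b) = 2 (Q(b) = -3 + 5 = 2)
U(j, A) = 16 - 4*A + 4*j (U(j, A) = (A - (j + 4))*(-4) = (A - (4 + j))*(-4) = (A + (-4 - j))*(-4) = (-4 + A - j)*(-4) = 16 - 4*A + 4*j)
(-11542 + U(m, Q(-4))) + t(-182, 33) = (-11542 + (16 - 4*2 + 4*55)) + (27 - 9*33) = (-11542 + (16 - 8 + 220)) + (27 - 297) = (-11542 + 228) - 270 = -11314 - 270 = -11584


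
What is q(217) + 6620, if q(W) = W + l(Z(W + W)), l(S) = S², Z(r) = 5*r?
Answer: 4715737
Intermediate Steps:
q(W) = W + 100*W² (q(W) = W + (5*(W + W))² = W + (5*(2*W))² = W + (10*W)² = W + 100*W²)
q(217) + 6620 = 217*(1 + 100*217) + 6620 = 217*(1 + 21700) + 6620 = 217*21701 + 6620 = 4709117 + 6620 = 4715737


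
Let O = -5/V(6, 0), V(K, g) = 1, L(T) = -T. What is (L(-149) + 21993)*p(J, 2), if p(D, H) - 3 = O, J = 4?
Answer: -44284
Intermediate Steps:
O = -5 (O = -5/1 = -5*1 = -5)
p(D, H) = -2 (p(D, H) = 3 - 5 = -2)
(L(-149) + 21993)*p(J, 2) = (-1*(-149) + 21993)*(-2) = (149 + 21993)*(-2) = 22142*(-2) = -44284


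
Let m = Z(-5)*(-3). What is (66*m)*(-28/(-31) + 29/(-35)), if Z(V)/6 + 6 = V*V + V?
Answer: -192456/155 ≈ -1241.7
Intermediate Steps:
Z(V) = -36 + 6*V + 6*V² (Z(V) = -36 + 6*(V*V + V) = -36 + 6*(V² + V) = -36 + 6*(V + V²) = -36 + (6*V + 6*V²) = -36 + 6*V + 6*V²)
m = -252 (m = (-36 + 6*(-5) + 6*(-5)²)*(-3) = (-36 - 30 + 6*25)*(-3) = (-36 - 30 + 150)*(-3) = 84*(-3) = -252)
(66*m)*(-28/(-31) + 29/(-35)) = (66*(-252))*(-28/(-31) + 29/(-35)) = -16632*(-28*(-1/31) + 29*(-1/35)) = -16632*(28/31 - 29/35) = -16632*81/1085 = -192456/155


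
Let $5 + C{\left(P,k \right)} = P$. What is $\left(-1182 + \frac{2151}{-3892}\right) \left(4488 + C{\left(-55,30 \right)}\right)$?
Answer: $- \frac{5094961965}{973} \approx -5.2363 \cdot 10^{6}$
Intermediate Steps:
$C{\left(P,k \right)} = -5 + P$
$\left(-1182 + \frac{2151}{-3892}\right) \left(4488 + C{\left(-55,30 \right)}\right) = \left(-1182 + \frac{2151}{-3892}\right) \left(4488 - 60\right) = \left(-1182 + 2151 \left(- \frac{1}{3892}\right)\right) \left(4488 - 60\right) = \left(-1182 - \frac{2151}{3892}\right) 4428 = \left(- \frac{4602495}{3892}\right) 4428 = - \frac{5094961965}{973}$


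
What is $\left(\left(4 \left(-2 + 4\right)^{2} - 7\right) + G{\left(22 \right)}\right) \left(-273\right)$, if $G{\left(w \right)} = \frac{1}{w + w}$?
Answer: $- \frac{108381}{44} \approx -2463.2$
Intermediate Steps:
$G{\left(w \right)} = \frac{1}{2 w}$
$\left(\left(4 \left(-2 + 4\right)^{2} - 7\right) + G{\left(22 \right)}\right) \left(-273\right) = \left(\left(4 \left(-2 + 4\right)^{2} - 7\right) + \frac{1}{2 \cdot 22}\right) \left(-273\right) = \left(\left(4 \cdot 2^{2} - 7\right) + \frac{1}{2} \cdot \frac{1}{22}\right) \left(-273\right) = \left(\left(4 \cdot 4 - 7\right) + \frac{1}{44}\right) \left(-273\right) = \left(\left(16 - 7\right) + \frac{1}{44}\right) \left(-273\right) = \left(9 + \frac{1}{44}\right) \left(-273\right) = \frac{397}{44} \left(-273\right) = - \frac{108381}{44}$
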